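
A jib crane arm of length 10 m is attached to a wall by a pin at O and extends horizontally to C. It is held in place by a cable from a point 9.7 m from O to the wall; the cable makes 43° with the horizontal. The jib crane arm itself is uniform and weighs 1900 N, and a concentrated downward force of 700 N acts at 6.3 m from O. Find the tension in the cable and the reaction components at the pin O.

ΣM about O: T·sin43°·9.7 − 1900·5 − 700·6.3 = 0 → T = 13910/(9.7·0.681998) = 2102.68 ≈ 2103 N.
ΣF_x = 0: O_x − T·cos43° = 0 → O_x = 2102.68 × 0.731354 = 1538 N.
ΣF_y = 0: O_y + T·sin43° − 1900 − 700 = 0 → O_y = 2600 − 2102.68 × 0.681998 = 1166 N.

T = 2103 N, O_x = 1538 N, O_y = 1166 N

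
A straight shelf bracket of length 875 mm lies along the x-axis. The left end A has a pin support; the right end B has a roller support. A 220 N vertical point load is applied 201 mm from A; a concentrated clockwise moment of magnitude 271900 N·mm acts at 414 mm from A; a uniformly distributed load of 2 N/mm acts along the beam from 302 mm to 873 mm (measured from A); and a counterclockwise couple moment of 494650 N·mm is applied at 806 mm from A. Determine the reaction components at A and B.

Resultant of the distributed load: 2 × 571 = 1142 N at 587.5 mm from A.
Moments about A: B_y·875 − 220·201 − 271900 − (2·571)·587.5 + 494650 = 0 → B_y = 492395/875 = 562.737 ≈ 562.7 N.
ΣF_y = 0: A_y + 562.737 − 220 − 2·571 = 0 → A_y = 799.3 N.
ΣF_x = 0: no horizontal applied forces, so A_x = 0.

A_x = 0, A_y = 799.3 N, B_y = 562.7 N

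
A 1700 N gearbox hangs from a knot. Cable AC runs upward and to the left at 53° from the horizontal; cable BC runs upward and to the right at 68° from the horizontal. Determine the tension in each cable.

ΣF_x = 0: −T_AC·cos53° + T_BC·cos68° = 0 → T_BC = 1.60653·T_AC.
ΣF_y = 0: T_AC·sin53° + T_BC·sin68° = 1700.
Substitute: T_AC·(0.798636 + 1.60653·0.927184) = 1700 → T_AC = 742.947 ≈ 742.9 N.
Then T_BC = 1.60653 × 742.947 = 1194 N.

T_AC = 742.9 N, T_BC = 1194 N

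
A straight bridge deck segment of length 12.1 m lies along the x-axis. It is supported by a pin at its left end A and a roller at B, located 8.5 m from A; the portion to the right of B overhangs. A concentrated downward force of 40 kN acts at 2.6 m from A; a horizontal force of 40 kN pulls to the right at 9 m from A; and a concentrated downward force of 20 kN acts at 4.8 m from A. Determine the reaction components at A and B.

Moments about A: B_y·8.5 − 40·2.6 − 20·4.8 = 0 → B_y = 200/8.5 = 23.5294 ≈ 23.53 kN.
ΣF_y = 0: A_y + 23.5294 − 40 − 20 = 0 → A_y = 36.47 kN.
ΣF_x = 0: A_x + 40 = 0 → A_x = -40.00 kN.

A_x = -40.00 kN, A_y = 36.47 kN, B_y = 23.53 kN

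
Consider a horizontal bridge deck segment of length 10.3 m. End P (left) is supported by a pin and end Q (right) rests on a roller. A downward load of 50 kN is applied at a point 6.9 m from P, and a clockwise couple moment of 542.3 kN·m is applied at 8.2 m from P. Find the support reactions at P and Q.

P_x = 0, P_y = -36.15 kN, Q_y = 86.15 kN

Moments about P: Q_y·10.3 − 50·6.9 − 542.3 = 0 → Q_y = 887.3/10.3 = 86.1456 ≈ 86.15 kN.
ΣF_y = 0: P_y + 86.1456 − 50 = 0 → P_y = -36.15 kN.
ΣF_x = 0: no horizontal applied forces, so P_x = 0.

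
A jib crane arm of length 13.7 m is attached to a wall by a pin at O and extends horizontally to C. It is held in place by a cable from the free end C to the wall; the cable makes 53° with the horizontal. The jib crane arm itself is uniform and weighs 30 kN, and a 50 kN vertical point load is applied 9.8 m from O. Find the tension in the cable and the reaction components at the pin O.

T = 63.57 kN, O_x = 38.26 kN, O_y = 29.23 kN

ΣM about O: T·sin53°·13.7 − 30·6.85 − 50·9.8 = 0 → T = 695.5/(13.7·0.798636) = 63.5664 ≈ 63.57 kN.
ΣF_x = 0: O_x − T·cos53° = 0 → O_x = 63.5664 × 0.601815 = 38.26 kN.
ΣF_y = 0: O_y + T·sin53° − 30 − 50 = 0 → O_y = 80 − 63.5664 × 0.798636 = 29.23 kN.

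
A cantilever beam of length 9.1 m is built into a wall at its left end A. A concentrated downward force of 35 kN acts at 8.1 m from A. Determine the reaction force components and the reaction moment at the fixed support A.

A_x = 0, A_y = 35.00 kN, M_A = 283.5 kN·m

ΣF_x = 0: A_x = 0.
ΣF_y = 0: A_y − 35 = 0 → A_y = 35.00 kN.
ΣM about A: M_A − 35·8.1 = 0 → M_A = 283.5 kN·m.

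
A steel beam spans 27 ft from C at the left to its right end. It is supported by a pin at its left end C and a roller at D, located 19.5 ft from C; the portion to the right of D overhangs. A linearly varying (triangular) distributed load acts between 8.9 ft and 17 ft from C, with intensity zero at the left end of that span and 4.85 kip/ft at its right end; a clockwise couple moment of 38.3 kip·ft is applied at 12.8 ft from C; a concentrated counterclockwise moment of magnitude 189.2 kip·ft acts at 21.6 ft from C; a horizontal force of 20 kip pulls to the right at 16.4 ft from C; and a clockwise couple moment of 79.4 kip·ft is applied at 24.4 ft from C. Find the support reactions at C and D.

C_x = -20.00 kip, C_y = 8.905 kip, D_y = 10.74 kip

Resultant of the triangular load: ½ × 4.85 × 8.1 = 19.6425 kip, acting at 14.3 ft from C (one-third of the span from the peak).
ΣM about C: D_y·19.5 − (½·4.85·8.1)·14.3 − 38.3 + 189.2 − 79.4 = 0 → D_y = 209.38775/19.5 = 10.7378 ≈ 10.74 kip.
ΣF_y = 0: C_y + 10.7378 − ½·4.85·8.1 = 0 → C_y = 8.905 kip.
ΣF_x = 0: C_x + 20 = 0 → C_x = -20.00 kip.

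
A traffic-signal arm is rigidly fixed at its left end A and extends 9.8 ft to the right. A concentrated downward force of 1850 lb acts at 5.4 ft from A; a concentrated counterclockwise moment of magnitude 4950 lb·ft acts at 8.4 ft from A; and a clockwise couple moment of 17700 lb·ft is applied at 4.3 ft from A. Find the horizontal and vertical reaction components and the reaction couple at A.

ΣF_x = 0: A_x = 0.
ΣF_y = 0: A_y − 1850 = 0 → A_y = 1850 lb.
ΣM about A: M_A − 1850·5.4 + 4950 − 17700 = 0 → M_A = 22740 lb·ft.

A_x = 0, A_y = 1850 lb, M_A = 22740 lb·ft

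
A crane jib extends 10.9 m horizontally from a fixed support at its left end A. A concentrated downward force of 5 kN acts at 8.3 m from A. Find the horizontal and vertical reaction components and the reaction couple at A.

ΣF_x = 0: A_x = 0.
ΣF_y = 0: A_y − 5 = 0 → A_y = 5.000 kN.
ΣM about A: M_A − 5·8.3 = 0 → M_A = 41.50 kN·m.

A_x = 0, A_y = 5.000 kN, M_A = 41.50 kN·m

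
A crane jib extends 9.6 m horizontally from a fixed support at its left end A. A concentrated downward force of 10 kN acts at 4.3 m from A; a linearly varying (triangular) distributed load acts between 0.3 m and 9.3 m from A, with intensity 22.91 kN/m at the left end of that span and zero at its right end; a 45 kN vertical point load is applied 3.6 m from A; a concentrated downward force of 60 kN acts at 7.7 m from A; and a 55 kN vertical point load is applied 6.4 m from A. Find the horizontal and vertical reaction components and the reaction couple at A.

Resultant of the triangular load: ½ × 22.91 × 9 = 103.095 kN, acting at 3.3 m from A (one-third of the span from the peak).
ΣF_x = 0: A_x = 0.
ΣF_y = 0: A_y − 10 − ½·22.91·9 − 45 − 60 − 55 = 0 → A_y = 273.1 kN.
ΣM about A: M_A − 10·4.3 − (½·22.91·9)·3.3 − 45·3.6 − 60·7.7 − 55·6.4 = 0 → M_A = 1359 kN·m.

A_x = 0, A_y = 273.1 kN, M_A = 1359 kN·m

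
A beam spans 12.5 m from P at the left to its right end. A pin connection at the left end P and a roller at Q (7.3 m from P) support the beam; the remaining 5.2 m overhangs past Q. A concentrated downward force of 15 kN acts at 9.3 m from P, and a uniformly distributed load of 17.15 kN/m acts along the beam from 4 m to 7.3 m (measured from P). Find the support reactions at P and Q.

P_x = 0, P_y = 8.682 kN, Q_y = 62.91 kN

Resultant of the distributed load: 17.15 × 3.3 = 56.595 kN at 5.65 m from P.
ΣM about P: Q_y·7.3 − 15·9.3 − (17.15·3.3)·5.65 = 0 → Q_y = 459.26175/7.3 = 62.9126 ≈ 62.91 kN.
ΣF_y = 0: P_y + 62.9126 − 15 − 17.15·3.3 = 0 → P_y = 8.682 kN.
ΣF_x = 0: no horizontal applied forces, so P_x = 0.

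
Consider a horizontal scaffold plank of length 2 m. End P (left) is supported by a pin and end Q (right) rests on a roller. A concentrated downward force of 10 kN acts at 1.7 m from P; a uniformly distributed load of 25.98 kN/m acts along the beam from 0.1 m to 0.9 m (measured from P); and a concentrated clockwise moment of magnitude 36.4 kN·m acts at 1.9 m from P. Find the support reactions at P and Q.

Resultant of the distributed load: 25.98 × 0.8 = 20.784 kN at 0.5 m from P.
Moments about P: Q_y·2 − 10·1.7 − (25.98·0.8)·0.5 − 36.4 = 0 → Q_y = 63.792/2 = 31.896 ≈ 31.90 kN.
ΣF_y = 0: P_y + 31.896 − 10 − 25.98·0.8 = 0 → P_y = -1.112 kN.
ΣF_x = 0: no horizontal applied forces, so P_x = 0.

P_x = 0, P_y = -1.112 kN, Q_y = 31.90 kN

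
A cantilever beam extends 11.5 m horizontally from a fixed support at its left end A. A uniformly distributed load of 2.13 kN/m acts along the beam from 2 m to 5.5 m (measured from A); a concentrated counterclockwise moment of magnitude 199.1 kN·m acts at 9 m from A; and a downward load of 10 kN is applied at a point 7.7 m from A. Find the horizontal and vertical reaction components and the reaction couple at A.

Resultant of the distributed load: 2.13 × 3.5 = 7.455 kN at 3.75 m from A.
ΣF_x = 0: A_x = 0.
ΣF_y = 0: A_y − 2.13·3.5 − 10 = 0 → A_y = 17.45 kN.
ΣM about A: M_A − (2.13·3.5)·3.75 + 199.1 − 10·7.7 = 0 → M_A = -94.14 kN·m.

A_x = 0, A_y = 17.45 kN, M_A = -94.14 kN·m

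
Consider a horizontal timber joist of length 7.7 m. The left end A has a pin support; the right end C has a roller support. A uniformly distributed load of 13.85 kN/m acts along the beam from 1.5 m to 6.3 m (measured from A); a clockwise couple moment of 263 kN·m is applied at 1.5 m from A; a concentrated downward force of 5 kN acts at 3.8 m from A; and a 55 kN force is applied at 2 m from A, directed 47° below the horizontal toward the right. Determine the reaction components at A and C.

A_x = -37.51 kN, A_y = 30.96 kN, C_y = 80.74 kN

Resultant of the distributed load: 13.85 × 4.8 = 66.48 kN at 3.9 m from A.
Taking moments about A: C_y·7.7 − (13.85·4.8)·3.9 − 263 − 5·3.8 − 55·sin47°·2 = 0 → C_y = 621.721/7.7 = 80.743 ≈ 80.74 kN.
ΣF_y = 0: A_y + 80.743 − 13.85·4.8 − 5 − 55·sin47° = 0 → A_y = 30.96 kN.
ΣF_x = 0: A_x + 55·cos47° = 0 → A_x = -37.51 kN.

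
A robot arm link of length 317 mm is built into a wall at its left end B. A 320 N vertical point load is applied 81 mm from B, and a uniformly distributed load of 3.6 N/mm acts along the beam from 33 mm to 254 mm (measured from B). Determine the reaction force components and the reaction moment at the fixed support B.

B_x = 0, B_y = 1116 N, M_B = 140100 N·mm

Resultant of the distributed load: 3.6 × 221 = 795.6 N at 143.5 mm from B.
ΣF_x = 0: B_x = 0.
ΣF_y = 0: B_y − 320 − 3.6·221 = 0 → B_y = 1116 N.
ΣM about B: M_B − 320·81 − (3.6·221)·143.5 = 0 → M_B = 140100 N·mm.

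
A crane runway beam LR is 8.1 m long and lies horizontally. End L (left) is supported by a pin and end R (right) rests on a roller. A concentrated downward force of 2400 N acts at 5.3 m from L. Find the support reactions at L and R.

ΣM about L: R_y·8.1 − 2400·5.3 = 0 → R_y = 12720/8.1 = 1570.37 ≈ 1570 N.
ΣF_y = 0: L_y + 1570.37 − 2400 = 0 → L_y = 829.6 N.
ΣF_x = 0: no horizontal applied forces, so L_x = 0.

L_x = 0, L_y = 829.6 N, R_y = 1570 N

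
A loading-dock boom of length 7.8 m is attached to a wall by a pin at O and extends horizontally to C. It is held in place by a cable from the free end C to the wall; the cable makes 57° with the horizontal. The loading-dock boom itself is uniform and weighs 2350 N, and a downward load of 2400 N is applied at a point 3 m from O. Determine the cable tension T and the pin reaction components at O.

ΣM about O: T·sin57°·7.8 − 2350·3.9 − 2400·3 = 0 → T = 16365/(7.8·0.838671) = 2501.67 ≈ 2502 N.
ΣF_x = 0: O_x − T·cos57° = 0 → O_x = 2501.67 × 0.544639 = 1363 N.
ΣF_y = 0: O_y + T·sin57° − 2350 − 2400 = 0 → O_y = 4750 − 2501.67 × 0.838671 = 2652 N.

T = 2502 N, O_x = 1363 N, O_y = 2652 N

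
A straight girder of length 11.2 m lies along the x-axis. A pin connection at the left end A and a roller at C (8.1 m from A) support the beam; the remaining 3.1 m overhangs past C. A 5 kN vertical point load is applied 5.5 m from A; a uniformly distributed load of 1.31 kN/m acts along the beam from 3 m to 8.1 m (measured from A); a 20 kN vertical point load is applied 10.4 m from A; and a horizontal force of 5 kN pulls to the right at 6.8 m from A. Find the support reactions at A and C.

A_x = -5.000 kN, A_y = -1.971 kN, C_y = 33.65 kN

Resultant of the distributed load: 1.31 × 5.1 = 6.681 kN at 5.55 m from A.
Moments about A: C_y·8.1 − 5·5.5 − (1.31·5.1)·5.55 − 20·10.4 = 0 → C_y = 272.57955/8.1 = 33.6518 ≈ 33.65 kN.
ΣF_y = 0: A_y + 33.6518 − 5 − 1.31·5.1 − 20 = 0 → A_y = -1.971 kN.
ΣF_x = 0: A_x + 5 = 0 → A_x = -5.000 kN.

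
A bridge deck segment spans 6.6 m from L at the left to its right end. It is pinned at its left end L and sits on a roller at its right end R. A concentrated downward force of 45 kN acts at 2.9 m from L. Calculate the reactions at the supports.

L_x = 0, L_y = 25.23 kN, R_y = 19.77 kN

ΣM about L: R_y·6.6 − 45·2.9 = 0 → R_y = 130.5/6.6 = 19.7727 ≈ 19.77 kN.
ΣF_y = 0: L_y + 19.7727 − 45 = 0 → L_y = 25.23 kN.
ΣF_x = 0: no horizontal applied forces, so L_x = 0.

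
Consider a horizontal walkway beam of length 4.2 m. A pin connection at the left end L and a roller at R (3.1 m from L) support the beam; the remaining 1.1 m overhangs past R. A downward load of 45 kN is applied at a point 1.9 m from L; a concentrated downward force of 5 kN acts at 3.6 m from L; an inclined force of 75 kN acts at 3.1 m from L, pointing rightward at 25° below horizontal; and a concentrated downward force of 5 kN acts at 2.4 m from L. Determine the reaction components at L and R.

L_x = -67.97 kN, L_y = 17.74 kN, R_y = 68.95 kN

Taking moments about L: R_y·3.1 − 45·1.9 − 5·3.6 − 75·sin25°·3.1 − 5·2.4 = 0 → R_y = 213.759/3.1 = 68.9545 ≈ 68.95 kN.
ΣF_y = 0: L_y + 68.9545 − 45 − 5 − 75·sin25° − 5 = 0 → L_y = 17.74 kN.
ΣF_x = 0: L_x + 75·cos25° = 0 → L_x = -67.97 kN.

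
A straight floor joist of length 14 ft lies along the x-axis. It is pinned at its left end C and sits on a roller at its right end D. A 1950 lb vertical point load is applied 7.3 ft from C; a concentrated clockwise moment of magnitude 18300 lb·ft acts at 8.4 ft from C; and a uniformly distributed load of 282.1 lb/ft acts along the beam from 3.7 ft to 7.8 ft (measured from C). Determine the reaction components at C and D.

C_x = 0, C_y = 307.6 lb, D_y = 2799 lb

Resultant of the distributed load: 282.1 × 4.1 = 1156.61 lb at 5.75 ft from C.
Moments about C: D_y·14 − 1950·7.3 − 18300 − (282.1·4.1)·5.75 = 0 → D_y = 39185.5075/14 = 2798.96 ≈ 2799 lb.
ΣF_y = 0: C_y + 2798.96 − 1950 − 282.1·4.1 = 0 → C_y = 307.6 lb.
ΣF_x = 0: no horizontal applied forces, so C_x = 0.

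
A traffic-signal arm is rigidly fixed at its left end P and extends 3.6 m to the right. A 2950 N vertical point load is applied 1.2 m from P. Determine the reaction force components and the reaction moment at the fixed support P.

P_x = 0, P_y = 2950 N, M_P = 3540 N·m

ΣF_x = 0: P_x = 0.
ΣF_y = 0: P_y − 2950 = 0 → P_y = 2950 N.
ΣM about P: M_P − 2950·1.2 = 0 → M_P = 3540 N·m.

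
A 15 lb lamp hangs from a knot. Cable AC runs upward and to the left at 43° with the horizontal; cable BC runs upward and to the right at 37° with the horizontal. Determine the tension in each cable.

ΣF_x = 0: −T_AC·cos43° + T_BC·cos37° = 0 → T_BC = 0.915754·T_AC.
ΣF_y = 0: T_AC·sin43° + T_BC·sin37° = 15.
Substitute: T_AC·(0.681998 + 0.915754·0.601815) = 15 → T_AC = 12.1643 ≈ 12.16 lb.
Then T_BC = 0.915754 × 12.1643 = 11.14 lb.

T_AC = 12.16 lb, T_BC = 11.14 lb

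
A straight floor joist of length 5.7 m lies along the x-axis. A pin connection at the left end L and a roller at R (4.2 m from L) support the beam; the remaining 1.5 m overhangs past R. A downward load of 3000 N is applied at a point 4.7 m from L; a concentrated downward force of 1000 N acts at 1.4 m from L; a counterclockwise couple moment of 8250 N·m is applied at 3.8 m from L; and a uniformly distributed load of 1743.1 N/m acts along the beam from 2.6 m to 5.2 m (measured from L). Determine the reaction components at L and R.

L_x = 0, L_y = 2598 N, R_y = 5935 N

Resultant of the distributed load: 1743.1 × 2.6 = 4532.06 N at 3.9 m from L.
ΣM about L: R_y·4.2 − 3000·4.7 − 1000·1.4 + 8250 − (1743.1·2.6)·3.9 = 0 → R_y = 24925.034/4.2 = 5934.53 ≈ 5935 N.
ΣF_y = 0: L_y + 5934.53 − 3000 − 1000 − 1743.1·2.6 = 0 → L_y = 2598 N.
ΣF_x = 0: no horizontal applied forces, so L_x = 0.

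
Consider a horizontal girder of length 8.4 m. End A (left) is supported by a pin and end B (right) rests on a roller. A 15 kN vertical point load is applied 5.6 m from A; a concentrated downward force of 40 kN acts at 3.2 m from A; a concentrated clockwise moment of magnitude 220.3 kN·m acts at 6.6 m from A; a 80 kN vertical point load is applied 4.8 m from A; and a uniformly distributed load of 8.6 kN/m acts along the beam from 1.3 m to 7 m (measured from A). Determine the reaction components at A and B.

A_x = 0, A_y = 62.62 kN, B_y = 121.4 kN

Resultant of the distributed load: 8.6 × 5.7 = 49.02 kN at 4.15 m from A.
Taking moments about A: B_y·8.4 − 15·5.6 − 40·3.2 − 220.3 − 80·4.8 − (8.6·5.7)·4.15 = 0 → B_y = 1019.733/8.4 = 121.397 ≈ 121.4 kN.
ΣF_y = 0: A_y + 121.397 − 15 − 40 − 80 − 8.6·5.7 = 0 → A_y = 62.62 kN.
ΣF_x = 0: no horizontal applied forces, so A_x = 0.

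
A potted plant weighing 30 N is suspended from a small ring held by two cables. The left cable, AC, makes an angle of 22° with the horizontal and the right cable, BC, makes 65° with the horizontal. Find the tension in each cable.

T_AC = 12.70 N, T_BC = 27.85 N

ΣF_x = 0: −T_AC·cos22° + T_BC·cos65° = 0 → T_BC = 2.1939·T_AC.
ΣF_y = 0: T_AC·sin22° + T_BC·sin65° = 30.
Substitute: T_AC·(0.374607 + 2.1939·0.906308) = 30 → T_AC = 12.696 ≈ 12.70 N.
Then T_BC = 2.1939 × 12.696 = 27.85 N.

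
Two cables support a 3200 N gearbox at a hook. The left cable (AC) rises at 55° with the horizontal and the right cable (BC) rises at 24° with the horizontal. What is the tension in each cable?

T_AC = 2978 N, T_BC = 1870 N

ΣF_x = 0: −T_AC·cos55° + T_BC·cos24° = 0 → T_BC = 0.627858·T_AC.
ΣF_y = 0: T_AC·sin55° + T_BC·sin24° = 3200.
Substitute: T_AC·(0.819152 + 0.627858·0.406737) = 3200 → T_AC = 2978.06 ≈ 2978 N.
Then T_BC = 0.627858 × 2978.06 = 1870 N.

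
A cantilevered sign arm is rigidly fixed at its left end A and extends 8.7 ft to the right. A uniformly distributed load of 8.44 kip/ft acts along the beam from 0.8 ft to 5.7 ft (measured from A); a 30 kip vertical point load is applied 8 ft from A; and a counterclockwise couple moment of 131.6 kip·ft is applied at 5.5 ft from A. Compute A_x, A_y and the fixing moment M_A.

Resultant of the distributed load: 8.44 × 4.9 = 41.356 kip at 3.25 ft from A.
ΣF_x = 0: A_x = 0.
ΣF_y = 0: A_y − 8.44·4.9 − 30 = 0 → A_y = 71.36 kip.
ΣM about A: M_A − (8.44·4.9)·3.25 − 30·8 + 131.6 = 0 → M_A = 242.8 kip·ft.

A_x = 0, A_y = 71.36 kip, M_A = 242.8 kip·ft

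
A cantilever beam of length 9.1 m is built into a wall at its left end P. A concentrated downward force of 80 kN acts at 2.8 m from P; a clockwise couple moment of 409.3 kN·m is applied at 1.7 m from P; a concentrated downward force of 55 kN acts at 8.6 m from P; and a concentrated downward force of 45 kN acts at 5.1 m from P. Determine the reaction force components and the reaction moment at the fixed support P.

ΣF_x = 0: P_x = 0.
ΣF_y = 0: P_y − 80 − 55 − 45 = 0 → P_y = 180.0 kN.
ΣM about P: M_P − 80·2.8 − 409.3 − 55·8.6 − 45·5.1 = 0 → M_P = 1336 kN·m.

P_x = 0, P_y = 180.0 kN, M_P = 1336 kN·m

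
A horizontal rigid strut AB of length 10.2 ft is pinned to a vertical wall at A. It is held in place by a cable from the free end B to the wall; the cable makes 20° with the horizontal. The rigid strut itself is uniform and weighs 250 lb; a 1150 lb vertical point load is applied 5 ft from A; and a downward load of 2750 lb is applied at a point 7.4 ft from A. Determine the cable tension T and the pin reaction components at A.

ΣM about A: T·sin20°·10.2 − 250·5.1 − 1150·5 − 2750·7.4 = 0 → T = 27375/(10.2·0.34202) = 7846.98 ≈ 7847 lb.
ΣF_x = 0: A_x − T·cos20° = 0 → A_x = 7846.98 × 0.939693 = 7374 lb.
ΣF_y = 0: A_y + T·sin20° − 250 − 1150 − 2750 = 0 → A_y = 4150 − 7846.98 × 0.34202 = 1466 lb.

T = 7847 lb, A_x = 7374 lb, A_y = 1466 lb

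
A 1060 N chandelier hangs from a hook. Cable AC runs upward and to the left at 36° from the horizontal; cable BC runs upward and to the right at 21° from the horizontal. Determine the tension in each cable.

T_AC = 1180 N, T_BC = 1023 N

ΣF_x = 0: −T_AC·cos36° + T_BC·cos21° = 0 → T_BC = 0.866575·T_AC.
ΣF_y = 0: T_AC·sin36° + T_BC·sin21° = 1060.
Substitute: T_AC·(0.587785 + 0.866575·0.358368) = 1060 → T_AC = 1179.96 ≈ 1180 N.
Then T_BC = 0.866575 × 1179.96 = 1023 N.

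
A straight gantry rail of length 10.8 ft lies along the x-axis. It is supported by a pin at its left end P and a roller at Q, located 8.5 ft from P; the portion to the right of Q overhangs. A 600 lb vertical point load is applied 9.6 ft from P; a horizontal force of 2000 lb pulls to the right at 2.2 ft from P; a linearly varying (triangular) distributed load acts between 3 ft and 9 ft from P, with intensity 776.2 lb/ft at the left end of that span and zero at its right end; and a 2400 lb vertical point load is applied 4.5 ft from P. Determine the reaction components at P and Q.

Resultant of the triangular load: ½ × 776.2 × 6 = 2328.6 lb, acting at 5 ft from P (one-third of the span from the peak).
Moments about P: Q_y·8.5 − 600·9.6 − (½·776.2·6)·5 − 2400·4.5 = 0 → Q_y = 28203/8.5 = 3318 lb.
ΣF_y = 0: P_y + 3318 − 600 − ½·776.2·6 − 2400 = 0 → P_y = 2011 lb.
ΣF_x = 0: P_x + 2000 = 0 → P_x = -2000 lb.

P_x = -2000 lb, P_y = 2011 lb, Q_y = 3318 lb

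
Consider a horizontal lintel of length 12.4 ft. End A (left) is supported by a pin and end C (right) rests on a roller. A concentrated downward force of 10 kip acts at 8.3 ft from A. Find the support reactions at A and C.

A_x = 0, A_y = 3.306 kip, C_y = 6.694 kip

Moments about A: C_y·12.4 − 10·8.3 = 0 → C_y = 83/12.4 = 6.69355 ≈ 6.694 kip.
ΣF_y = 0: A_y + 6.69355 − 10 = 0 → A_y = 3.306 kip.
ΣF_x = 0: no horizontal applied forces, so A_x = 0.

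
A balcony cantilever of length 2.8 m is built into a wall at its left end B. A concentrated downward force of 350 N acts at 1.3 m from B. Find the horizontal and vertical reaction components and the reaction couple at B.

ΣF_x = 0: B_x = 0.
ΣF_y = 0: B_y − 350 = 0 → B_y = 350.0 N.
ΣM about B: M_B − 350·1.3 = 0 → M_B = 455.0 N·m.

B_x = 0, B_y = 350.0 N, M_B = 455.0 N·m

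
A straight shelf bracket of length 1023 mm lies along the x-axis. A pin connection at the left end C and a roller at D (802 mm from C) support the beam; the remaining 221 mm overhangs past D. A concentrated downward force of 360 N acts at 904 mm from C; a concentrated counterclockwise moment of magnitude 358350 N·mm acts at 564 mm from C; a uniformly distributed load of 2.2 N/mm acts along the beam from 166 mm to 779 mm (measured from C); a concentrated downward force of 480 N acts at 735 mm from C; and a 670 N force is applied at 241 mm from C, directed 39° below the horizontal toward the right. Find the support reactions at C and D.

Resultant of the distributed load: 2.2 × 613 = 1348.6 N at 472.5 mm from C.
Taking moments about C: D_y·802 − 360·904 + 358350 − (2.2·613)·472.5 − 480·735 − 670·sin39°·241 = 0 → D_y = 1058720/802 = 1320.1 ≈ 1320 N.
ΣF_y = 0: C_y + 1320.1 − 360 − 2.2·613 − 480 − 670·sin39° = 0 → C_y = 1290 N.
ΣF_x = 0: C_x + 670·cos39° = 0 → C_x = -520.7 N.

C_x = -520.7 N, C_y = 1290 N, D_y = 1320 N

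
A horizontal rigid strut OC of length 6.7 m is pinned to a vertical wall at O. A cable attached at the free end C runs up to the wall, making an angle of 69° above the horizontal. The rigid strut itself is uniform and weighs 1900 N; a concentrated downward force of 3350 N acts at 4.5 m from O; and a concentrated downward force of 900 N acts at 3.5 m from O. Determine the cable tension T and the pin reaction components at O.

ΣM about O: T·sin69°·6.7 − 1900·3.35 − 3350·4.5 − 900·3.5 = 0 → T = 24590/(6.7·0.93358) = 3931.26 ≈ 3931 N.
ΣF_x = 0: O_x − T·cos69° = 0 → O_x = 3931.26 × 0.358368 = 1409 N.
ΣF_y = 0: O_y + T·sin69° − 1900 − 3350 − 900 = 0 → O_y = 6150 − 3931.26 × 0.93358 = 2480 N.

T = 3931 N, O_x = 1409 N, O_y = 2480 N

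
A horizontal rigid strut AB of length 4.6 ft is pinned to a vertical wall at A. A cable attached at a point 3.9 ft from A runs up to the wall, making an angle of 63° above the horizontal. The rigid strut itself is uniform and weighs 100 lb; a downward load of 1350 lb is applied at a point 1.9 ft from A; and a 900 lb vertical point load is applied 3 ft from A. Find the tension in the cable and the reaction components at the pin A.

T = 1581 lb, A_x = 717.9 lb, A_y = 941.0 lb

ΣM about A: T·sin63°·3.9 − 100·2.3 − 1350·1.9 − 900·3 = 0 → T = 5495/(3.9·0.891007) = 1581.33 ≈ 1581 lb.
ΣF_x = 0: A_x − T·cos63° = 0 → A_x = 1581.33 × 0.45399 = 717.9 lb.
ΣF_y = 0: A_y + T·sin63° − 100 − 1350 − 900 = 0 → A_y = 2350 − 1581.33 × 0.891007 = 941.0 lb.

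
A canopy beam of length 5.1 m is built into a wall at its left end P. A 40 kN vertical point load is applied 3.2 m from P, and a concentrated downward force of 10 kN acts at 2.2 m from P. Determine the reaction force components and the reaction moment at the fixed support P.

P_x = 0, P_y = 50.00 kN, M_P = 150.0 kN·m

ΣF_x = 0: P_x = 0.
ΣF_y = 0: P_y − 40 − 10 = 0 → P_y = 50.00 kN.
ΣM about P: M_P − 40·3.2 − 10·2.2 = 0 → M_P = 150.0 kN·m.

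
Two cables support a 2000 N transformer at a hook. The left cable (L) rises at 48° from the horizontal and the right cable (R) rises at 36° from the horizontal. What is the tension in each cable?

T_L = 1627 N, T_R = 1346 N

ΣF_x = 0: −T_L·cos48° + T_R·cos36° = 0 → T_R = 0.827091·T_L.
ΣF_y = 0: T_L·sin48° + T_R·sin36° = 2000.
Substitute: T_L·(0.743145 + 0.827091·0.587785) = 2000 → T_L = 1626.95 ≈ 1627 N.
Then T_R = 0.827091 × 1626.95 = 1346 N.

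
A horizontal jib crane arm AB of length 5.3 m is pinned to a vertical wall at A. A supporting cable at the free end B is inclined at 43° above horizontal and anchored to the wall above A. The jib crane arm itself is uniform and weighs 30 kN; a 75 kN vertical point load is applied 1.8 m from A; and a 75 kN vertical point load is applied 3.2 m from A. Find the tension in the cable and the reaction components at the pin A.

T = 125.7 kN, A_x = 91.96 kN, A_y = 94.25 kN

ΣM about A: T·sin43°·5.3 − 30·2.65 − 75·1.8 − 75·3.2 = 0 → T = 454.5/(5.3·0.681998) = 125.74 ≈ 125.7 kN.
ΣF_x = 0: A_x − T·cos43° = 0 → A_x = 125.74 × 0.731354 = 91.96 kN.
ΣF_y = 0: A_y + T·sin43° − 30 − 75 − 75 = 0 → A_y = 180 − 125.74 × 0.681998 = 94.25 kN.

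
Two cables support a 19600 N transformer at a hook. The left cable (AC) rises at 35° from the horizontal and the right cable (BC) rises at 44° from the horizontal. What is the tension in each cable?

T_AC = 14360 N, T_BC = 16360 N

ΣF_x = 0: −T_AC·cos35° + T_BC·cos44° = 0 → T_BC = 1.13876·T_AC.
ΣF_y = 0: T_AC·sin35° + T_BC·sin44° = 19600.
Substitute: T_AC·(0.573576 + 1.13876·0.694658) = 19600 → T_AC = 14362.9 ≈ 14360 N.
Then T_BC = 1.13876 × 14362.9 = 16360 N.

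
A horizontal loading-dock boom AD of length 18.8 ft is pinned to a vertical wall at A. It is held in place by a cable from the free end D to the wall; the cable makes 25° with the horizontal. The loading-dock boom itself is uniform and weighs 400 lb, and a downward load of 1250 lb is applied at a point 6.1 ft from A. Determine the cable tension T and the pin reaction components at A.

T = 1433 lb, A_x = 1299 lb, A_y = 1044 lb

ΣM about A: T·sin25°·18.8 − 400·9.4 − 1250·6.1 = 0 → T = 11385/(18.8·0.422618) = 1432.94 ≈ 1433 lb.
ΣF_x = 0: A_x − T·cos25° = 0 → A_x = 1432.94 × 0.906308 = 1299 lb.
ΣF_y = 0: A_y + T·sin25° − 400 − 1250 = 0 → A_y = 1650 − 1432.94 × 0.422618 = 1044 lb.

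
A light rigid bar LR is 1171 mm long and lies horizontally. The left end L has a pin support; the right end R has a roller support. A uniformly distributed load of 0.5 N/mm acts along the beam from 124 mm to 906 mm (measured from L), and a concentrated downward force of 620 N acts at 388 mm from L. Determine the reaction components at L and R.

Resultant of the distributed load: 0.5 × 782 = 391 N at 515 mm from L.
Taking moments about L: R_y·1171 − (0.5·782)·515 − 620·388 = 0 → R_y = 441925/1171 = 377.391 ≈ 377.4 N.
ΣF_y = 0: L_y + 377.391 − 0.5·782 − 620 = 0 → L_y = 633.6 N.
ΣF_x = 0: no horizontal applied forces, so L_x = 0.

L_x = 0, L_y = 633.6 N, R_y = 377.4 N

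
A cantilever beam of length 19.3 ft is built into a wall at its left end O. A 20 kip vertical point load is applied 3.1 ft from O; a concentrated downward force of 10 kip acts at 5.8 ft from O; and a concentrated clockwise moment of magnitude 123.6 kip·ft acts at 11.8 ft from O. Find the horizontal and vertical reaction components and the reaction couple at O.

ΣF_x = 0: O_x = 0.
ΣF_y = 0: O_y − 20 − 10 = 0 → O_y = 30.00 kip.
ΣM about O: M_O − 20·3.1 − 10·5.8 − 123.6 = 0 → M_O = 243.6 kip·ft.

O_x = 0, O_y = 30.00 kip, M_O = 243.6 kip·ft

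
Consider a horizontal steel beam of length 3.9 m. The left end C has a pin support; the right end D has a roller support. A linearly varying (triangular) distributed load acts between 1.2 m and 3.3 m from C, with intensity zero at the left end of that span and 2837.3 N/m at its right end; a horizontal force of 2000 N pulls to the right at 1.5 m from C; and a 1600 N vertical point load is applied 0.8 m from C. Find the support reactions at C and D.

Resultant of the triangular load: ½ × 2837.3 × 2.1 = 2979.165 N, acting at 2.6 m from C (one-third of the span from the peak).
Moments about C: D_y·3.9 − (½·2837.3·2.1)·2.6 − 1600·0.8 = 0 → D_y = 9025.829/3.9 = 2314.32 ≈ 2314 N.
ΣF_y = 0: C_y + 2314.32 − ½·2837.3·2.1 − 1600 = 0 → C_y = 2265 N.
ΣF_x = 0: C_x + 2000 = 0 → C_x = -2000 N.

C_x = -2000 N, C_y = 2265 N, D_y = 2314 N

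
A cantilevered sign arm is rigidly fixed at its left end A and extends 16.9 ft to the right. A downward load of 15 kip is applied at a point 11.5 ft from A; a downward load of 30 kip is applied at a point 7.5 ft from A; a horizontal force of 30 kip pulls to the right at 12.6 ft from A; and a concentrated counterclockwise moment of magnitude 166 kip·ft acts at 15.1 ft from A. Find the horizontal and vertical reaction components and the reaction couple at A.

ΣF_x = 0: A_x + 30 = 0 → A_x = -30.00 kip.
ΣF_y = 0: A_y − 15 − 30 = 0 → A_y = 45.00 kip.
ΣM about A: M_A − 15·11.5 − 30·7.5 + 166 = 0 → M_A = 231.5 kip·ft.

A_x = -30.00 kip, A_y = 45.00 kip, M_A = 231.5 kip·ft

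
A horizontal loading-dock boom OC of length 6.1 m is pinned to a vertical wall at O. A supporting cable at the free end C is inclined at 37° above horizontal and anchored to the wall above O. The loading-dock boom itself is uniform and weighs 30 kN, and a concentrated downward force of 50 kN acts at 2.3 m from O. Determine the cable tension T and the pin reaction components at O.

T = 56.25 kN, O_x = 44.92 kN, O_y = 46.15 kN

ΣM about O: T·sin37°·6.1 − 30·3.05 − 50·2.3 = 0 → T = 206.5/(6.1·0.601815) = 56.2506 ≈ 56.25 kN.
ΣF_x = 0: O_x − T·cos37° = 0 → O_x = 56.2506 × 0.798636 = 44.92 kN.
ΣF_y = 0: O_y + T·sin37° − 30 − 50 = 0 → O_y = 80 − 56.2506 × 0.601815 = 46.15 kN.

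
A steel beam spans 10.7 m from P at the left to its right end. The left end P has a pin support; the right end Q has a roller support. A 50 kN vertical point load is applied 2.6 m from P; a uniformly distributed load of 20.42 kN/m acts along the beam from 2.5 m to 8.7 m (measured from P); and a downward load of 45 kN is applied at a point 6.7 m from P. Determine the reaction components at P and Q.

Resultant of the distributed load: 20.42 × 6.2 = 126.604 kN at 5.6 m from P.
Taking moments about P: Q_y·10.7 − 50·2.6 − (20.42·6.2)·5.6 − 45·6.7 = 0 → Q_y = 1140.4824/10.7 = 106.587 ≈ 106.6 kN.
ΣF_y = 0: P_y + 106.587 − 50 − 20.42·6.2 − 45 = 0 → P_y = 115.0 kN.
ΣF_x = 0: no horizontal applied forces, so P_x = 0.

P_x = 0, P_y = 115.0 kN, Q_y = 106.6 kN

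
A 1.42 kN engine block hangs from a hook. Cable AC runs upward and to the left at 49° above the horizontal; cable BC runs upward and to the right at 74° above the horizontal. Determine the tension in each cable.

T_AC = 0.4667 kN, T_BC = 1.111 kN

ΣF_x = 0: −T_AC·cos49° + T_BC·cos74° = 0 → T_BC = 2.38015·T_AC.
ΣF_y = 0: T_AC·sin49° + T_BC·sin74° = 1.42.
Substitute: T_AC·(0.75471 + 2.38015·0.961262) = 1.42 → T_AC = 0.466697 ≈ 0.4667 kN.
Then T_BC = 2.38015 × 0.466697 = 1.111 kN.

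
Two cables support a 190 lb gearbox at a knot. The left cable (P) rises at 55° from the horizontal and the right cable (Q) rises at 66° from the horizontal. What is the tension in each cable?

ΣF_x = 0: −T_P·cos55° + T_Q·cos66° = 0 → T_Q = 1.41019·T_P.
ΣF_y = 0: T_P·sin55° + T_Q·sin66° = 190.
Substitute: T_P·(0.819152 + 1.41019·0.913545) = 190 → T_P = 90.1575 ≈ 90.16 lb.
Then T_Q = 1.41019 × 90.1575 = 127.1 lb.

T_P = 90.16 lb, T_Q = 127.1 lb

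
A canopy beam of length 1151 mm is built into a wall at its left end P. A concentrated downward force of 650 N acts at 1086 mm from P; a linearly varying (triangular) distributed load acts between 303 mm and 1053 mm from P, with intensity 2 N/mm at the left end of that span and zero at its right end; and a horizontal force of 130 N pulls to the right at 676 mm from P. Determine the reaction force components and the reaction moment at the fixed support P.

P_x = -130.0 N, P_y = 1400 N, M_P = 1121000 N·mm

Resultant of the triangular load: ½ × 2 × 750 = 750 N, acting at 553 mm from P (one-third of the span from the peak).
ΣF_x = 0: P_x + 130 = 0 → P_x = -130.0 N.
ΣF_y = 0: P_y − 650 − ½·2·750 = 0 → P_y = 1400 N.
ΣM about P: M_P − 650·1086 − (½·2·750)·553 = 0 → M_P = 1121000 N·mm.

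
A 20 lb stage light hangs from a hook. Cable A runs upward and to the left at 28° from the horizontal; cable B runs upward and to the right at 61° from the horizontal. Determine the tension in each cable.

ΣF_x = 0: −T_A·cos28° + T_B·cos61° = 0 → T_B = 1.82123·T_A.
ΣF_y = 0: T_A·sin28° + T_B·sin61° = 20.
Substitute: T_A·(0.469472 + 1.82123·0.87462) = 20 → T_A = 9.69765 ≈ 9.698 lb.
Then T_B = 1.82123 × 9.69765 = 17.66 lb.

T_A = 9.698 lb, T_B = 17.66 lb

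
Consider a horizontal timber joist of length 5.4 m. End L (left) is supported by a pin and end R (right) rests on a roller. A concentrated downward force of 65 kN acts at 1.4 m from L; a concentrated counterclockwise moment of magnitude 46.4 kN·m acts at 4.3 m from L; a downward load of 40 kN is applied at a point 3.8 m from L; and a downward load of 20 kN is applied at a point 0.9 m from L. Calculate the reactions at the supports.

L_x = 0, L_y = 85.26 kN, R_y = 39.74 kN

ΣM about L: R_y·5.4 − 65·1.4 + 46.4 − 40·3.8 − 20·0.9 = 0 → R_y = 214.6/5.4 = 39.7407 ≈ 39.74 kN.
ΣF_y = 0: L_y + 39.7407 − 65 − 40 − 20 = 0 → L_y = 85.26 kN.
ΣF_x = 0: no horizontal applied forces, so L_x = 0.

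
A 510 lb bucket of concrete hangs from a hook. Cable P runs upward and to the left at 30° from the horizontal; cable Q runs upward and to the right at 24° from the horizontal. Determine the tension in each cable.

T_P = 575.9 lb, T_Q = 545.9 lb

ΣF_x = 0: −T_P·cos30° + T_Q·cos24° = 0 → T_Q = 0.947983·T_P.
ΣF_y = 0: T_P·sin30° + T_Q·sin24° = 510.
Substitute: T_P·(0.5 + 0.947983·0.406737) = 510 → T_P = 575.894 ≈ 575.9 lb.
Then T_Q = 0.947983 × 575.894 = 545.9 lb.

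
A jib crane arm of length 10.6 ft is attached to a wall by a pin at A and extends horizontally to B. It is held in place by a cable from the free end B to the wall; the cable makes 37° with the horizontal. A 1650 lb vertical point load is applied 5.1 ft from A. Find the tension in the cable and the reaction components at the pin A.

T = 1319 lb, A_x = 1053 lb, A_y = 856.1 lb

ΣM about A: T·sin37°·10.6 − 1650·5.1 = 0 → T = 8415/(10.6·0.601815) = 1319.12 ≈ 1319 lb.
ΣF_x = 0: A_x − T·cos37° = 0 → A_x = 1319.12 × 0.798636 = 1053 lb.
ΣF_y = 0: A_y + T·sin37° − 1650 = 0 → A_y = 1650 − 1319.12 × 0.601815 = 856.1 lb.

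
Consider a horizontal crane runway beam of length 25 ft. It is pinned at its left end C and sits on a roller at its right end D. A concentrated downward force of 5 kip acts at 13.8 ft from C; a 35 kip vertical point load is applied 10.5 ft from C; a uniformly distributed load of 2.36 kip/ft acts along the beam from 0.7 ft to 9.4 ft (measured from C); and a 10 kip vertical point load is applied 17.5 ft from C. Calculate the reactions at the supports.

C_x = 0, C_y = 41.92 kip, D_y = 28.61 kip

Resultant of the distributed load: 2.36 × 8.7 = 20.532 kip at 5.05 ft from C.
Moments about C: D_y·25 − 5·13.8 − 35·10.5 − (2.36·8.7)·5.05 − 10·17.5 = 0 → D_y = 715.1866/25 = 28.6075 ≈ 28.61 kip.
ΣF_y = 0: C_y + 28.6075 − 5 − 35 − 2.36·8.7 − 10 = 0 → C_y = 41.92 kip.
ΣF_x = 0: no horizontal applied forces, so C_x = 0.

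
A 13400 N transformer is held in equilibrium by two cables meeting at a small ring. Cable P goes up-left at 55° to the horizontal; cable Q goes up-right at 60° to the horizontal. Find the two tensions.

ΣF_x = 0: −T_P·cos55° + T_Q·cos60° = 0 → T_Q = 1.14715·T_P.
ΣF_y = 0: T_P·sin55° + T_Q·sin60° = 13400.
Substitute: T_P·(0.819152 + 1.14715·0.866025) = 13400 → T_P = 7392.64 ≈ 7393 N.
Then T_Q = 1.14715 × 7392.64 = 8480 N.

T_P = 7393 N, T_Q = 8480 N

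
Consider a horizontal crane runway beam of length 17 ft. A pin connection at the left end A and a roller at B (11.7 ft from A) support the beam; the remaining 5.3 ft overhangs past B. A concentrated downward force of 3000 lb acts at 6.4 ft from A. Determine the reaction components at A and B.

Taking moments about A: B_y·11.7 − 3000·6.4 = 0 → B_y = 19200/11.7 = 1641.03 ≈ 1641 lb.
ΣF_y = 0: A_y + 1641.03 − 3000 = 0 → A_y = 1359 lb.
ΣF_x = 0: no horizontal applied forces, so A_x = 0.

A_x = 0, A_y = 1359 lb, B_y = 1641 lb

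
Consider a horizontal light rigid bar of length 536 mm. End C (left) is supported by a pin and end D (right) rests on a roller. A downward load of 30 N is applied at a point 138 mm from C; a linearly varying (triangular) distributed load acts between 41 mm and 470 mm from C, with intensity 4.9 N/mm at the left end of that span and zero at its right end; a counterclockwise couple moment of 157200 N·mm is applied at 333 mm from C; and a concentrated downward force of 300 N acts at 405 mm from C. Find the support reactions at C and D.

C_x = 0, C_y = 1079 N, D_y = 301.9 N

Resultant of the triangular load: ½ × 4.9 × 429 = 1051.05 N, acting at 184 mm from C (one-third of the span from the peak).
Moments about C: D_y·536 − 30·138 − (½·4.9·429)·184 + 157200 − 300·405 = 0 → D_y = 161833.2/536 = 301.928 ≈ 301.9 N.
ΣF_y = 0: C_y + 301.928 − 30 − ½·4.9·429 − 300 = 0 → C_y = 1079 N.
ΣF_x = 0: no horizontal applied forces, so C_x = 0.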